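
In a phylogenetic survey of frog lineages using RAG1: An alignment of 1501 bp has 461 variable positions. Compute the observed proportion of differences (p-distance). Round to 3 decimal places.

0.307

p = 461/1501 = 0.307128… ≈ 0.307 (to 3 d.p.).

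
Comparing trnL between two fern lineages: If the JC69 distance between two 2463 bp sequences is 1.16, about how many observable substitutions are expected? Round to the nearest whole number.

Invert JC69: p = (3/4)(1 − e^(−4d/3)) = 0.75 × (1 − e^(-1.546667)) = 0.75 × (1 − 0.212957) = 0.590282.
Expected differing sites = pL ≈ 0.590282 × 2463 = 1453.864566 ≈ 1454.

1454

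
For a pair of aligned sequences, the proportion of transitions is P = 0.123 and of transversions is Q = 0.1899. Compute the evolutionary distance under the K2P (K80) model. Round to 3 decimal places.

Under the Kimura two-parameter model, d = −½ ln(1 − 2P − Q) − ¼ ln(1 − 2Q).
1 − 2P − Q = 0.5641, giving −½ ln(0.5641) = 0.286262.
1 − 2Q = 0.6202, giving −¼ ln(0.6202) = 0.119428.
d = 0.286262 + 0.119428 = 0.405690.

0.406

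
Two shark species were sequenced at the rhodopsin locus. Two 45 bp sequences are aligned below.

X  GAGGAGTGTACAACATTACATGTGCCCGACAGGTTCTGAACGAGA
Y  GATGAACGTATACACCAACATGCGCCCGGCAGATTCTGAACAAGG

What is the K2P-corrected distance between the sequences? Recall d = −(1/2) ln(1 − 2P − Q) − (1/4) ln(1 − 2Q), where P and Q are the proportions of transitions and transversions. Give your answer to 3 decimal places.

Of 45 sites, 9 differences are transitions and 5 are transversions, so P = 9/45 = 0.2 and Q = 5/45 ≈ 0.111111.
Under the Kimura two-parameter model, d = −½ ln(1 − 2P − Q) − ¼ ln(1 − 2Q).
1 − 2P − Q = 0.488889, giving −½ ln(0.488889) = 0.357810.
1 − 2Q = 0.777778, giving −¼ ln(0.777778) = 0.062829.
d = 0.357810 + 0.062829 = 0.420639.

0.421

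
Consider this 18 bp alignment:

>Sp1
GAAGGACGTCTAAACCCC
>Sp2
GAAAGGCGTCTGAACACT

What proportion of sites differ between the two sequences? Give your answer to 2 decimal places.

0.28

The sequences differ at 5 of 18 positions (sites 4, 6, 12, 16, 18).
p = 5/18 = 0.277777… ≈ 0.28 (to 2 d.p.).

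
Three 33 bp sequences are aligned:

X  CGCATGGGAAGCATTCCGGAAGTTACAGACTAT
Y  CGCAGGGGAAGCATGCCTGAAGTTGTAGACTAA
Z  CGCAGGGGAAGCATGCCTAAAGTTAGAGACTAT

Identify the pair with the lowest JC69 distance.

X–Y: 6/33 differ, p = 0.182, d = 0.208.
X–Z: 5/33 differ, p = 0.152, d = 0.169.
Y–Z: 4/33 differ, p = 0.121, d = 0.132.
The smallest distance is between Y and Z.

Y and Z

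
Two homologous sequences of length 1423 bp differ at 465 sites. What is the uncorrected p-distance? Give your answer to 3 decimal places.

p = 465/1423 = 0.326774… ≈ 0.327 (to 3 d.p.).

0.327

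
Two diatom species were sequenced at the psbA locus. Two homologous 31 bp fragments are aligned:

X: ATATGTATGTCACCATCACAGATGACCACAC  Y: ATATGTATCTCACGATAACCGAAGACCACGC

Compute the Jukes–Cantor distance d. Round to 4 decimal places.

0.2239

The sequences differ at 6 of 31 sites (9, 14, 17, 20, 23, 30), so p = 6/31 ≈ 0.193548.
d = −(3/4) ln(1 − 4p/3) = −0.75 ln(1 − 0.258064) = −0.75 ln(0.741936)
  = −0.75 × (-0.298492) = 0.223869 substitutions/site.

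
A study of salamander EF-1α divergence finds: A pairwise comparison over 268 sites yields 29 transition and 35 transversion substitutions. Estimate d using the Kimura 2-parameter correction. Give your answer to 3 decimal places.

0.289

P = 29/268 ≈ 0.108209 and Q = 35/268 ≈ 0.130597.
Under the Kimura two-parameter model, d = −½ ln(1 − 2P − Q) − ¼ ln(1 − 2Q).
1 − 2P − Q = 0.652985, giving −½ ln(0.652985) = 0.213101.
1 − 2Q = 0.738806, giving −¼ ln(0.738806) = 0.075680.
d = 0.213101 + 0.075680 = 0.288781.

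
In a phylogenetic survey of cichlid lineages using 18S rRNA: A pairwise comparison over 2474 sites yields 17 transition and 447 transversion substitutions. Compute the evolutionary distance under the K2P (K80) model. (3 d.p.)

0.220

P = 17/2474 ≈ 0.006871 and Q = 447/2474 ≈ 0.180679.
Under the Kimura two-parameter model, d = −½ ln(1 − 2P − Q) − ¼ ln(1 − 2Q).
1 − 2P − Q = 0.805579, giving −½ ln(0.805579) = 0.108097.
1 − 2Q = 0.638642, giving −¼ ln(0.638642) = 0.112103.
d = 0.108097 + 0.112103 = 0.220200.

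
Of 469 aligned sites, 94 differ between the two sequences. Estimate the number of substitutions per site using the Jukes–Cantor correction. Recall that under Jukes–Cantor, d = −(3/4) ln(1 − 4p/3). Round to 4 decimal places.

p = 94/469 ≈ 0.200426.
d = −(3/4) ln(1 − 4p/3) = −0.75 ln(1 − 0.267235) = −0.75 ln(0.732765)
  = −0.75 × (-0.310930) = 0.233198 substitutions/site.

0.2332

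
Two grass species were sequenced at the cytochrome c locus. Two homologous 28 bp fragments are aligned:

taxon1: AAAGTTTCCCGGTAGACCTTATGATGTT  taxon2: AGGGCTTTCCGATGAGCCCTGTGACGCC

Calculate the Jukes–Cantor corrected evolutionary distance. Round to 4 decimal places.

The sequences differ at 13 of 28 sites, so p = 13/28 ≈ 0.464286.
d = −(3/4) ln(1 − 4p/3) = −0.75 ln(1 − 0.619048) = −0.75 ln(0.380952)
  = −0.75 × (-0.965082) = 0.723812 substitutions/site.

0.7238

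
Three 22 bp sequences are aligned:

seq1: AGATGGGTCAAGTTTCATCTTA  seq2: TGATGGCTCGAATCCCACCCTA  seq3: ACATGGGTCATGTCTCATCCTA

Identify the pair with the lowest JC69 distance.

seq1 and seq3

seq1–seq2: 8/22 differ, p = 0.364, d = 0.497.
seq1–seq3: 4/22 differ, p = 0.182, d = 0.208.
seq2–seq3: 8/22 differ, p = 0.364, d = 0.497.
The smallest distance is between seq1 and seq3.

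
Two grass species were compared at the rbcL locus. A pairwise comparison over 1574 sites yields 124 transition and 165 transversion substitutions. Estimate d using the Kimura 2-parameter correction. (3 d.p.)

0.211

P = 124/1574 ≈ 0.07878 and Q = 165/1574 ≈ 0.104828.
Under the Kimura two-parameter model, d = −½ ln(1 − 2P − Q) − ¼ ln(1 − 2Q).
1 − 2P − Q = 0.737612, giving −½ ln(0.737612) = 0.152169.
1 − 2Q = 0.790344, giving −¼ ln(0.790344) = 0.058822.
d = 0.152169 + 0.058822 = 0.210991.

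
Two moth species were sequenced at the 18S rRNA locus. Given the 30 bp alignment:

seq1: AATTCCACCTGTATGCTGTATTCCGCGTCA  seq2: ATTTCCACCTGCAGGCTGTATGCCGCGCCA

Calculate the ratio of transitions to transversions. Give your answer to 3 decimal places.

0.667

Transitions are A↔G and C↔T; transversions are all other mismatches.
Transitions: 2. Transversions: 3.
R = 2/3 = 0.666666… ≈ 0.667 (to 3 d.p.).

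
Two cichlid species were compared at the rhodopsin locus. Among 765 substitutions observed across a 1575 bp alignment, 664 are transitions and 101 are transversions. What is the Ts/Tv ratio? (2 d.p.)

6.57

R = 664/101 = 6.574257… ≈ 6.57 (to 2 d.p.).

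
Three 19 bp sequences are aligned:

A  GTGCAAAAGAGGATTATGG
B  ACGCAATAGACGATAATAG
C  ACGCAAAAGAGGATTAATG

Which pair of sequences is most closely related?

A and C

A–B: 6/19 differ, p = 0.316, d = 0.410.
A–C: 4/19 differ, p = 0.211, d = 0.247.
B–C: 5/19 differ, p = 0.263, d = 0.324.
The smallest distance is between A and C.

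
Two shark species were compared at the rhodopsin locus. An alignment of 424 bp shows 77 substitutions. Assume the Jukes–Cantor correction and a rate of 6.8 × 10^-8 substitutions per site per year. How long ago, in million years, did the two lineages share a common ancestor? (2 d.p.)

p = 77/424 ≈ 0.181604.
d = −(3/4) ln(1 − 4p/3) = −0.75 ln(1 − 0.242139) = −0.75 ln(0.757861)
  = −0.75 × (-0.277255) = 0.207941 substitutions/site.
Under a molecular clock d = 2μt, so t = d/(2μ) = 0.207941 / (2 × 6.8 × 10^-8) = 1.53 million years.

1.53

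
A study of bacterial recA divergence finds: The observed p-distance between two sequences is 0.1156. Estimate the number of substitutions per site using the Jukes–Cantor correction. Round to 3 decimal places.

0.126

d = −(3/4) ln(1 − 4p/3) = −0.75 ln(1 − 0.154133) = −0.75 ln(0.845867)
  = −0.75 × (-0.167393) = 0.125545 substitutions/site.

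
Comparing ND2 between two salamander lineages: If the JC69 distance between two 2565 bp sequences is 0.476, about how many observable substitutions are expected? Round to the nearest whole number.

Invert JC69: p = (3/4)(1 − e^(−4d/3)) = 0.75 × (1 − e^(-0.634667)) = 0.75 × (1 − 0.530112) = 0.352416.
Expected differing sites = pL ≈ 0.352416 × 2565 = 903.94704 ≈ 904.

904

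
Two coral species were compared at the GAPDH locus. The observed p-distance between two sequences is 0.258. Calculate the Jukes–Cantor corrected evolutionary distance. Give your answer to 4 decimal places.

d = −(3/4) ln(1 − 4p/3) = −0.75 ln(1 − 0.344) = −0.75 ln(0.656)
  = −0.75 × (-0.421594) = 0.316196 substitutions/site.

0.3162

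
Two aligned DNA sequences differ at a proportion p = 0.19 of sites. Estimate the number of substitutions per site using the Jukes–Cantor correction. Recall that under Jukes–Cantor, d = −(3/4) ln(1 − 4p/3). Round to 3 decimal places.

0.219

d = −(3/4) ln(1 − 4p/3) = −0.75 ln(1 − 0.253333) = −0.75 ln(0.746667)
  = −0.75 × (-0.292136) = 0.219102 substitutions/site.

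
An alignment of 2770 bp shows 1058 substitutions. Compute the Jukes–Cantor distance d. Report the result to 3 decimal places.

0.534

p = 1058/2770 ≈ 0.381949.
d = −(3/4) ln(1 − 4p/3) = −0.75 ln(1 − 0.509265) = −0.75 ln(0.490735)
  = −0.75 × (-0.711851) = 0.533888 substitutions/site.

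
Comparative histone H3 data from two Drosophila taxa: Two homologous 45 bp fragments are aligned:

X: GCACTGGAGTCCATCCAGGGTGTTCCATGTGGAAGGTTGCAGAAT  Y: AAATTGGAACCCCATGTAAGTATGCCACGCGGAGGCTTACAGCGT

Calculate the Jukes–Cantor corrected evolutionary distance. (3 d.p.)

The sequences differ at 21 of 45 sites, so p = 21/45 ≈ 0.466667.
d = −(3/4) ln(1 − 4p/3) = −0.75 ln(1 − 0.622223) = −0.75 ln(0.377777)
  = −0.75 × (-0.973451) = 0.730088 substitutions/site.

0.730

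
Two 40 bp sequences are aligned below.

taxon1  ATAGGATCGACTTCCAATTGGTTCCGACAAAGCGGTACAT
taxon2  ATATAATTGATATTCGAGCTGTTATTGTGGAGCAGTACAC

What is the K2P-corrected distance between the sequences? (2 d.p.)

Of 40 sites, 13 differences are transitions and 6 are transversions, so P = 13/40 = 0.325 and Q = 6/40 = 0.15.
Under the Kimura two-parameter model, d = −½ ln(1 − 2P − Q) − ¼ ln(1 − 2Q).
1 − 2P − Q = 0.2, giving −½ ln(0.2) = 0.804719.
1 − 2Q = 0.7, giving −¼ ln(0.7) = 0.089169.
d = 0.804719 + 0.089169 = 0.893888.

0.89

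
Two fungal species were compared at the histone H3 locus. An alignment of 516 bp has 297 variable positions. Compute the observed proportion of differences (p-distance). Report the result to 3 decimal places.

p = 297/516 = 0.575581… ≈ 0.576 (to 3 d.p.).

0.576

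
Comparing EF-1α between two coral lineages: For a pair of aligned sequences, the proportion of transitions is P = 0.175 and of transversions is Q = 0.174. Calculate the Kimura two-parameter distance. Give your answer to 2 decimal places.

Under the Kimura two-parameter model, d = −½ ln(1 − 2P − Q) − ¼ ln(1 − 2Q).
1 − 2P − Q = 0.476, giving −½ ln(0.476) = 0.371169.
1 − 2Q = 0.652, giving −¼ ln(0.652) = 0.106928.
d = 0.371169 + 0.106928 = 0.478097.

0.48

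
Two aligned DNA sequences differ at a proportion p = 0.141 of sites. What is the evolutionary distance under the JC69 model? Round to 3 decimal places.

d = −(3/4) ln(1 − 4p/3) = −0.75 ln(1 − 0.188) = −0.75 ln(0.812)
  = −0.75 × (-0.208255) = 0.156191 substitutions/site.

0.156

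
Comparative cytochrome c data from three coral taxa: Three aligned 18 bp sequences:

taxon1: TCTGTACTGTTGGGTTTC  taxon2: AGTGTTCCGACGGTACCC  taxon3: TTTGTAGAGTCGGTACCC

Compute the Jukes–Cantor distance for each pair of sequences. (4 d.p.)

taxon1–taxon2: 10/18 sites differ → p ≈ 0.555556, d = −0.75 ln(1 − 0.740741) = 1.012446 ≈ 1.0124.
taxon1–taxon3: 8/18 sites differ → p ≈ 0.444444, d = −0.75 ln(1 − 0.592592) = 0.673455 ≈ 0.6735.
taxon2–taxon3: 6/18 sites differ → p ≈ 0.333333, d = −0.75 ln(1 − 0.444444) = 0.440839 ≈ 0.4408.

d(taxon1,taxon2) = 1.0124, d(taxon1,taxon3) = 0.6735, d(taxon2,taxon3) = 0.4408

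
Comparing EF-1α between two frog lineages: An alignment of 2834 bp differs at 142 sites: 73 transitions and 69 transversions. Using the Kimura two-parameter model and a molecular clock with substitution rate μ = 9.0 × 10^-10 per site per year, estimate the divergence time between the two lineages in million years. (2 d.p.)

P = 73/2834 ≈ 0.025759 and Q = 69/2834 ≈ 0.024347.
Under the Kimura two-parameter model, d = −½ ln(1 − 2P − Q) − ¼ ln(1 − 2Q).
1 − 2P − Q = 0.924135, giving −½ ln(0.924135) = 0.039449.
1 − 2Q = 0.951306, giving −¼ ln(0.951306) = 0.012480.
d = 0.039449 + 0.012480 = 0.051929.
Under a molecular clock d = 2μt, so t = d/(2μ) = 0.051929 / (2 × 9.0 × 10^-10) = 28.85 million years.

28.85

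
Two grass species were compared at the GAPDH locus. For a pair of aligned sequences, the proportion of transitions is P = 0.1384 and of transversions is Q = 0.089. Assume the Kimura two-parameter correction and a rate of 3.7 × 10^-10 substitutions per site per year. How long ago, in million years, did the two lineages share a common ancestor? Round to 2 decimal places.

373.92

Under the Kimura two-parameter model, d = −½ ln(1 − 2P − Q) − ¼ ln(1 − 2Q).
1 − 2P − Q = 0.6342, giving −½ ln(0.6342) = 0.227695.
1 − 2Q = 0.822, giving −¼ ln(0.822) = 0.049004.
d = 0.227695 + 0.049004 = 0.276699.
Under a molecular clock d = 2μt, so t = d/(2μ) = 0.276699 / (2 × 3.7 × 10^-10) = 373.92 million years.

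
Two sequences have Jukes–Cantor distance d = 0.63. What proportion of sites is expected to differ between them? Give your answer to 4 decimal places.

0.4262

p = (3/4)(1 − e^(−4d/3)) = 0.75 × (1 − e^(-0.84)) = 0.75 × (1 − 0.431711) = 0.426217.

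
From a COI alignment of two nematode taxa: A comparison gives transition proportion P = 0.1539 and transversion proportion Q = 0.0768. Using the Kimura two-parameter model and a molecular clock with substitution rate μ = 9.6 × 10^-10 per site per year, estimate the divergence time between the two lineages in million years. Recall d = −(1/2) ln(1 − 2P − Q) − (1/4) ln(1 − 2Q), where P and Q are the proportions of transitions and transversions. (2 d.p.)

Under the Kimura two-parameter model, d = −½ ln(1 − 2P − Q) − ¼ ln(1 − 2Q).
1 − 2P − Q = 0.6154, giving −½ ln(0.6154) = 0.242741.
1 − 2Q = 0.8464, giving −¼ ln(0.8464) = 0.041691.
d = 0.242741 + 0.041691 = 0.284432.
Under a molecular clock d = 2μt, so t = d/(2μ) = 0.284432 / (2 × 9.6 × 10^-10) = 148.14 million years.

148.14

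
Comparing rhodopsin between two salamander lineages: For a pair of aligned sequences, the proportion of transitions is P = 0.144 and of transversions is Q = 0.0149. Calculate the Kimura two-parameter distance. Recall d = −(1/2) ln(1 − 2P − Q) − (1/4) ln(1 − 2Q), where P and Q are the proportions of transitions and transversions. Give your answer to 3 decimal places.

Under the Kimura two-parameter model, d = −½ ln(1 − 2P − Q) − ¼ ln(1 − 2Q).
1 − 2P − Q = 0.6971, giving −½ ln(0.6971) = 0.180413.
1 − 2Q = 0.9702, giving −¼ ln(0.9702) = 0.007563.
d = 0.180413 + 0.007563 = 0.187976.

0.188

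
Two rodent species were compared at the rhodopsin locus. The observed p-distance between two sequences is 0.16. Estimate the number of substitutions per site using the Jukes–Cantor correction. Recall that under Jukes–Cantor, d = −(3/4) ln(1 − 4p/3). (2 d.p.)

0.18

d = −(3/4) ln(1 − 4p/3) = −0.75 ln(1 − 0.213333) = −0.75 ln(0.786667)
  = −0.75 × (-0.239950) = 0.179963 substitutions/site.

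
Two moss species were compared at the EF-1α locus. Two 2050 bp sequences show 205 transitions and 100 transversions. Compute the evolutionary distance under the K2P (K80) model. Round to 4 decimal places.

P = 205/2050 = 0.1 and Q = 100/2050 ≈ 0.04878.
Under the Kimura two-parameter model, d = −½ ln(1 − 2P − Q) − ¼ ln(1 − 2Q).
1 − 2P − Q = 0.75122, giving −½ ln(0.75122) = 0.143028.
1 − 2Q = 0.90244, giving −¼ ln(0.90244) = 0.025663.
d = 0.143028 + 0.025663 = 0.168691.

0.1687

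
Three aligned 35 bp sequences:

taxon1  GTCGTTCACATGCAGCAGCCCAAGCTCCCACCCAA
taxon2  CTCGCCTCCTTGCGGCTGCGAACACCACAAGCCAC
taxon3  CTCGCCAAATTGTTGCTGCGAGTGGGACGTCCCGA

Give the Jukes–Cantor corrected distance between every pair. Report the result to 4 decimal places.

taxon1–taxon2: 17/35 sites differ → p ≈ 0.485714, d = −0.75 ln(1 − 0.647619) = 0.782282 ≈ 0.7823.
taxon1–taxon3: 19/35 sites differ → p ≈ 0.542857, d = −0.75 ln(1 − 0.723809) = 0.964997 ≈ 0.9650.
taxon2–taxon3: 15/35 sites differ → p ≈ 0.428571, d = −0.75 ln(1 − 0.571428) = 0.635472 ≈ 0.6355.

d(taxon1,taxon2) = 0.7823, d(taxon1,taxon3) = 0.9650, d(taxon2,taxon3) = 0.6355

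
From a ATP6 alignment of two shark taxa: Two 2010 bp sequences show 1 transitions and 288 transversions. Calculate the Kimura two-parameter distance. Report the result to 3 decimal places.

0.162

P = 1/2010 ≈ 0.000498 and Q = 288/2010 ≈ 0.143284.
Under the Kimura two-parameter model, d = −½ ln(1 − 2P − Q) − ¼ ln(1 − 2Q).
1 − 2P − Q = 0.85572, giving −½ ln(0.85572) = 0.077906.
1 − 2Q = 0.713432, giving −¼ ln(0.713432) = 0.084417.
d = 0.077906 + 0.084417 = 0.162323.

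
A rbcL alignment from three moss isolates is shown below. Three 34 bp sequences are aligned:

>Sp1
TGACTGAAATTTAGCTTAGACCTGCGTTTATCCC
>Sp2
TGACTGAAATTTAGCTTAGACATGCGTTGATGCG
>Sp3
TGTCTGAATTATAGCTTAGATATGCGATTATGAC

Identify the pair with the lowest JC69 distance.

Sp1–Sp2: 4/34 differ, p = 0.118, d = 0.128.
Sp1–Sp3: 8/34 differ, p = 0.235, d = 0.282.
Sp2–Sp3: 8/34 differ, p = 0.235, d = 0.282.
The smallest distance is between Sp1 and Sp2.

Sp1 and Sp2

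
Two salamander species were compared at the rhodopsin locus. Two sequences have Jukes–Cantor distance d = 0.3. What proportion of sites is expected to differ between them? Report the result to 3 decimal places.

0.247

p = (3/4)(1 − e^(−4d/3)) = 0.75 × (1 − e^(-0.4)) = 0.75 × (1 − 0.670320) = 0.247260.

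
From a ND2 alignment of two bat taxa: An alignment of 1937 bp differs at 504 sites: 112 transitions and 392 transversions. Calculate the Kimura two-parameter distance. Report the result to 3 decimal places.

P = 112/1937 ≈ 0.057821 and Q = 392/1937 ≈ 0.202375.
Under the Kimura two-parameter model, d = −½ ln(1 − 2P − Q) − ¼ ln(1 − 2Q).
1 − 2P − Q = 0.681983, giving −½ ln(0.681983) = 0.191375.
1 − 2Q = 0.59525, giving −¼ ln(0.59525) = 0.129693.
d = 0.191375 + 0.129693 = 0.321068.

0.321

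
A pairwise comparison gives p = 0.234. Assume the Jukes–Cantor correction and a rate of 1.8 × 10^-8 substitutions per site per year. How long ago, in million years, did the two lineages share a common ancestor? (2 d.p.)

d = −(3/4) ln(1 − 4p/3) = −0.75 ln(1 − 0.312) = −0.75 ln(0.688)
  = −0.75 × (-0.373966) = 0.280475 substitutions/site.
Under a molecular clock d = 2μt, so t = d/(2μ) = 0.280475 / (2 × 1.8 × 10^-8) = 7.79 million years.

7.79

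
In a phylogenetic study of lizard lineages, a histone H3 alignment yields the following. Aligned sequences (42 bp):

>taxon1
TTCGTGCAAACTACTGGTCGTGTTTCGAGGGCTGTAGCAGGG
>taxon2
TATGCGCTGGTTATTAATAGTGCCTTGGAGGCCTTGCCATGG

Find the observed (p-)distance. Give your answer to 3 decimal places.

0.500

The sequences differ at 21 of 42 positions.
p = 21/42 = 0.500.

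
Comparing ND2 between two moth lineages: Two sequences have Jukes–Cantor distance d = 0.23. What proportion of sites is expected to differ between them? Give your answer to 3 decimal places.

p = (3/4)(1 − e^(−4d/3)) = 0.75 × (1 − e^(-0.306667)) = 0.75 × (1 − 0.735896) = 0.198078.

0.198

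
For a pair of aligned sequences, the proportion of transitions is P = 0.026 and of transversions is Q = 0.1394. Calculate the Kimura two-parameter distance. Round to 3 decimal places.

Under the Kimura two-parameter model, d = −½ ln(1 − 2P − Q) − ¼ ln(1 − 2Q).
1 − 2P − Q = 0.8086, giving −½ ln(0.8086) = 0.106225.
1 − 2Q = 0.7212, giving −¼ ln(0.7212) = 0.081710.
d = 0.106225 + 0.081710 = 0.187935.

0.188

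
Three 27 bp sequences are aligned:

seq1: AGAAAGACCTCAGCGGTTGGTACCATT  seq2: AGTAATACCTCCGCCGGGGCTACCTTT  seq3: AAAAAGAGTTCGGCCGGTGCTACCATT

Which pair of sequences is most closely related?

seq1 and seq3

seq1–seq2: 8/27 differ, p = 0.296, d = 0.377.
seq1–seq3: 7/27 differ, p = 0.259, d = 0.318.
seq2–seq3: 8/27 differ, p = 0.296, d = 0.377.
The smallest distance is between seq1 and seq3.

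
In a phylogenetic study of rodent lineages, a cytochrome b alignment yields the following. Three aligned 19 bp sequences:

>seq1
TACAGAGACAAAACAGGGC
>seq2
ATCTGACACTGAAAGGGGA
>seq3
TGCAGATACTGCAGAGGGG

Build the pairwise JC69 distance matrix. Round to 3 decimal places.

seq1–seq2: 9/19 sites differ → p ≈ 0.473684, d = −0.75 ln(1 − 0.631579) = 0.748897 ≈ 0.749.
seq1–seq3: 7/19 sites differ → p ≈ 0.368421, d = −0.75 ln(1 − 0.491228) = 0.506816 ≈ 0.507.
seq2–seq3: 8/19 sites differ → p ≈ 0.421053, d = −0.75 ln(1 − 0.561404) = 0.618132 ≈ 0.618.

d(seq1,seq2) = 0.749, d(seq1,seq3) = 0.507, d(seq2,seq3) = 0.618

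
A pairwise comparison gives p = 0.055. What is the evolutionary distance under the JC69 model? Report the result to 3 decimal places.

0.057

d = −(3/4) ln(1 − 4p/3) = −0.75 ln(1 − 0.073333) = −0.75 ln(0.926667)
  = −0.75 × (-0.076161) = 0.057121 substitutions/site.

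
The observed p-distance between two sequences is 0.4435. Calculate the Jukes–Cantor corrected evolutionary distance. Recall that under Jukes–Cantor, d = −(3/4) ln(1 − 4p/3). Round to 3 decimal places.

d = −(3/4) ln(1 − 4p/3) = −0.75 ln(1 − 0.591333) = −0.75 ln(0.408667)
  = −0.75 × (-0.894855) = 0.671141 substitutions/site.

0.671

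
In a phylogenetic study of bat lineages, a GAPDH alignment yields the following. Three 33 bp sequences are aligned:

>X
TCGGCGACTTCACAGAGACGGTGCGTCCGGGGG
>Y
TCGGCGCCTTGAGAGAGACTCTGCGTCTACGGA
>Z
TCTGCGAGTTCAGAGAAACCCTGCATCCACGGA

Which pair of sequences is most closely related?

Y and Z

X–Y: 9/33 differ, p = 0.273, d = 0.339.
X–Z: 10/33 differ, p = 0.303, d = 0.388.
Y–Z: 8/33 differ, p = 0.242, d = 0.293.
The smallest distance is between Y and Z.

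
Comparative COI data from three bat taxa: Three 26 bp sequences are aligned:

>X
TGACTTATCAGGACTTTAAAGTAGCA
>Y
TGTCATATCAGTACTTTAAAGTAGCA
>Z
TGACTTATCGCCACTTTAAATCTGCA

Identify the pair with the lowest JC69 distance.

X and Y

X–Y: 3/26 differ, p = 0.115, d = 0.125.
X–Z: 6/26 differ, p = 0.231, d = 0.276.
Y–Z: 8/26 differ, p = 0.308, d = 0.396.
The smallest distance is between X and Y.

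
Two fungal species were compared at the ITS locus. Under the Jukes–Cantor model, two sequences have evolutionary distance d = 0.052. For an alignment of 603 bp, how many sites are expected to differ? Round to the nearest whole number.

30

Invert JC69: p = (3/4)(1 − e^(−4d/3)) = 0.75 × (1 − e^(-0.069333)) = 0.75 × (1 − 0.933016) = 0.050238.
Expected differing sites = pL ≈ 0.050238 × 603 = 30.293514 ≈ 30.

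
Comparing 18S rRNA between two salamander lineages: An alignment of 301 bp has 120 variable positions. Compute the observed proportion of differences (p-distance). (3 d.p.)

p = 120/301 = 0.398671… ≈ 0.399 (to 3 d.p.).

0.399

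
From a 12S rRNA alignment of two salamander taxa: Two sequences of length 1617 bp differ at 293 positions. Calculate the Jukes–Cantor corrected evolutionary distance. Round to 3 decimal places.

p = 293/1617 ≈ 0.1812.
d = −(3/4) ln(1 − 4p/3) = −0.75 ln(1 − 0.2416) = −0.75 ln(0.7584)
  = −0.75 × (-0.276544) = 0.207408 substitutions/site.

0.207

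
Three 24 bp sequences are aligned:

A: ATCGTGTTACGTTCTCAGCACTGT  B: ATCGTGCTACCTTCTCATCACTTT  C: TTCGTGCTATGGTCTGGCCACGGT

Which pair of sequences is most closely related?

A and B

A–B: 4/24 differ, p = 0.167, d = 0.188.
A–C: 8/24 differ, p = 0.333, d = 0.441.
B–C: 9/24 differ, p = 0.375, d = 0.520.
The smallest distance is between A and B.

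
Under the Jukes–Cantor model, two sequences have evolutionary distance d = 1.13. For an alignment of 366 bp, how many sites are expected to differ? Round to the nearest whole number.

Invert JC69: p = (3/4)(1 − e^(−4d/3)) = 0.75 × (1 − e^(-1.506667)) = 0.75 × (1 − 0.221647) = 0.583765.
Expected differing sites = pL ≈ 0.583765 × 366 = 213.65799 ≈ 214.

214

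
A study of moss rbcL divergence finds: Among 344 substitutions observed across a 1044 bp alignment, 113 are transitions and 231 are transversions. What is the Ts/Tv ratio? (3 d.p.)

0.489

R = 113/231 = 0.489177… ≈ 0.489 (to 3 d.p.).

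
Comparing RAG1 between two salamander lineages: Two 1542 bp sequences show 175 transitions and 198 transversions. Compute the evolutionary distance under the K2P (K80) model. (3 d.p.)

0.294

P = 175/1542 ≈ 0.113489 and Q = 198/1542 ≈ 0.128405.
Under the Kimura two-parameter model, d = −½ ln(1 − 2P − Q) − ¼ ln(1 − 2Q).
1 − 2P − Q = 0.644617, giving −½ ln(0.644617) = 0.219549.
1 − 2Q = 0.74319, giving −¼ ln(0.74319) = 0.074201.
d = 0.219549 + 0.074201 = 0.293750.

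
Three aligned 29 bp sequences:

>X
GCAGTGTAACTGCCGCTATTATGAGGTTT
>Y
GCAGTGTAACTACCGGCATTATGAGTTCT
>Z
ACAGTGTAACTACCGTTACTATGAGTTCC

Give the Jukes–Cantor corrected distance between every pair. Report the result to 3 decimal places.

X–Y: 5/29 sites differ → p ≈ 0.172414, d = −0.75 ln(1 − 0.229885) = 0.195912 ≈ 0.196.
X–Z: 7/29 sites differ → p ≈ 0.241379, d = −0.75 ln(1 − 0.321839) = 0.291278 ≈ 0.291.
Y–Z: 5/29 sites differ → p ≈ 0.172414, d = −0.75 ln(1 − 0.229885) = 0.195912 ≈ 0.196.

d(X,Y) = 0.196, d(X,Z) = 0.291, d(Y,Z) = 0.196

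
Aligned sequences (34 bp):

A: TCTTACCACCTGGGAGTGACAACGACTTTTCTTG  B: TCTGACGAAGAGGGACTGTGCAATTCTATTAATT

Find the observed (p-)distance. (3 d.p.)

0.471

The sequences differ at 16 of 34 positions.
p = 16/34 = 0.470588… ≈ 0.471 (to 3 d.p.).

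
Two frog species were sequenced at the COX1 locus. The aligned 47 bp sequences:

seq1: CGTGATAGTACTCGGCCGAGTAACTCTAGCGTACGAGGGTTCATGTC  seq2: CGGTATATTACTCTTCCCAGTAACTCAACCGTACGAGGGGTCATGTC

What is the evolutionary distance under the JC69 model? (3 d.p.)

0.221

The sequences differ at 9 of 47 sites (3, 4, 8, 14, 15, 18, 27, 29, 40), so p = 9/47 ≈ 0.191489.
d = −(3/4) ln(1 − 4p/3) = −0.75 ln(1 − 0.255319) = −0.75 ln(0.744681)
  = −0.75 × (-0.294799) = 0.221099 substitutions/site.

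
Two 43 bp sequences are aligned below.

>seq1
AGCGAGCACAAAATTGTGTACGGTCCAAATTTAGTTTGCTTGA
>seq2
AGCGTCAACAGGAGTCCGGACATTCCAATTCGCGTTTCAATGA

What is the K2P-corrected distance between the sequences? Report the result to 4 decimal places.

Of 43 sites, 5 differences are transitions and 13 are transversions, so P = 5/43 ≈ 0.116279 and Q = 13/43 ≈ 0.302326.
Under the Kimura two-parameter model, d = −½ ln(1 − 2P − Q) − ¼ ln(1 − 2Q).
1 − 2P − Q = 0.465116, giving −½ ln(0.465116) = 0.382734.
1 − 2Q = 0.395348, giving −¼ ln(0.395348) = 0.231997.
d = 0.382734 + 0.231997 = 0.614731.

0.6147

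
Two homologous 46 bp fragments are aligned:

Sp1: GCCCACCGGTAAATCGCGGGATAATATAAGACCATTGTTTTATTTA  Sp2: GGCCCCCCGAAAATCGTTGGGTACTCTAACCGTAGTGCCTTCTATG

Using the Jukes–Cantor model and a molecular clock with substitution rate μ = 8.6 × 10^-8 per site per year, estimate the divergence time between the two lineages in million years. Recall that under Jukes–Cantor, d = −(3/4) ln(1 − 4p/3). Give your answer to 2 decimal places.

3.49

The sequences differ at 19 of 46 sites, so p = 19/46 ≈ 0.413043.
d = −(3/4) ln(1 − 4p/3) = −0.75 ln(1 − 0.550724) = −0.75 ln(0.449276)
  = −0.75 × (-0.800118) = 0.600089 substitutions/site.
Under a molecular clock d = 2μt, so t = d/(2μ) = 0.600089 / (2 × 8.6 × 10^-8) = 3.49 million years.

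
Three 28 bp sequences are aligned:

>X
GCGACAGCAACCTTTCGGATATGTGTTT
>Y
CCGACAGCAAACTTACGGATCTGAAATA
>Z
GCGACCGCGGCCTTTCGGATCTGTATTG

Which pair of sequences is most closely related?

X–Y: 8/28 differ, p = 0.286, d = 0.360.
X–Z: 6/28 differ, p = 0.214, d = 0.252.
Y–Z: 9/28 differ, p = 0.321, d = 0.420.
The smallest distance is between X and Z.

X and Z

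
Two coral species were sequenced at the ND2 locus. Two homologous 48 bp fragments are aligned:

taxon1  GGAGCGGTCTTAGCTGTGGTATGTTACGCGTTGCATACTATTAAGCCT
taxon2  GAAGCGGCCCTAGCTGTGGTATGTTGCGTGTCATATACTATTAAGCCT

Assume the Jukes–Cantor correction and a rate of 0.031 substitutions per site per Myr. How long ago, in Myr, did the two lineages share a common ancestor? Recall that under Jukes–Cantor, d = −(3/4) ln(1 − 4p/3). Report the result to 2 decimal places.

3.04

The sequences differ at 8 of 48 sites (2, 8, 10, 26, 29, 32, 33, 34), so p = 8/48 ≈ 0.166667.
d = −(3/4) ln(1 − 4p/3) = −0.75 ln(1 − 0.222223) = −0.75 ln(0.777777)
  = −0.75 × (-0.251315) = 0.188486 substitutions/site.
Under a molecular clock d = 2μt, so t = d/(2μ) = 0.188486 / (2 × 0.031) = 3.04 Myr.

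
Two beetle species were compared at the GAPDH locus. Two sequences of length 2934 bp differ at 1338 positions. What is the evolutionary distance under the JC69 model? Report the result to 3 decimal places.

p = 1338/2934 ≈ 0.456033.
d = −(3/4) ln(1 − 4p/3) = −0.75 ln(1 − 0.608044) = −0.75 ln(0.391956)
  = −0.75 × (-0.936606) = 0.702455 substitutions/site.

0.702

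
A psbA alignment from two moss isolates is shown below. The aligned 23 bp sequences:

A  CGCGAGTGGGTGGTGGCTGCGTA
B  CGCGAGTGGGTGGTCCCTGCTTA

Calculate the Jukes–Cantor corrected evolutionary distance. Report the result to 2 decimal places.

0.14

The sequences differ at 3 of 23 sites (15, 16, 21), so p = 3/23 ≈ 0.130435.
d = −(3/4) ln(1 − 4p/3) = −0.75 ln(1 − 0.173913) = −0.75 ln(0.826087)
  = −0.75 × (-0.191055) = 0.143291 substitutions/site.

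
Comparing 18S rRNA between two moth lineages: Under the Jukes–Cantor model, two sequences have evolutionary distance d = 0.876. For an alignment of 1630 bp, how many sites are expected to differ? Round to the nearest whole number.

842

Invert JC69: p = (3/4)(1 − e^(−4d/3)) = 0.75 × (1 − e^(-1.168)) = 0.75 × (1 − 0.310988) = 0.516759.
Expected differing sites = pL ≈ 0.516759 × 1630 = 842.31717 ≈ 842.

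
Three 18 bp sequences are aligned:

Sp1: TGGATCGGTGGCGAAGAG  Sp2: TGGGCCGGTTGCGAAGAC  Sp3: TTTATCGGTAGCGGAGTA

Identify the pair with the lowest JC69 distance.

Sp1 and Sp2

Sp1–Sp2: 4/18 differ, p = 0.222, d = 0.264.
Sp1–Sp3: 6/18 differ, p = 0.333, d = 0.441.
Sp2–Sp3: 8/18 differ, p = 0.444, d = 0.673.
The smallest distance is between Sp1 and Sp2.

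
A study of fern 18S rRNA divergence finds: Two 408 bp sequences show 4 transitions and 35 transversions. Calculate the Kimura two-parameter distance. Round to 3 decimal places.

P = 4/408 ≈ 0.009804 and Q = 35/408 ≈ 0.085784.
Under the Kimura two-parameter model, d = −½ ln(1 − 2P − Q) − ¼ ln(1 − 2Q).
1 − 2P − Q = 0.894608, giving −½ ln(0.894608) = 0.055685.
1 − 2Q = 0.828432, giving −¼ ln(0.828432) = 0.047055.
d = 0.055685 + 0.047055 = 0.102740.

0.103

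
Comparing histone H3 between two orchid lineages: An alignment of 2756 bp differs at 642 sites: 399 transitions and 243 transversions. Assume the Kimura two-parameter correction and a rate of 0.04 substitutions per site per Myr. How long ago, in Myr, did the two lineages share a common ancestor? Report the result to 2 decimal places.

3.57

P = 399/2756 ≈ 0.144775 and Q = 243/2756 ≈ 0.088171.
Under the Kimura two-parameter model, d = −½ ln(1 − 2P − Q) − ¼ ln(1 − 2Q).
1 − 2P − Q = 0.622279, giving −½ ln(0.622279) = 0.237183.
1 − 2Q = 0.823658, giving −¼ ln(0.823658) = 0.048500.
d = 0.237183 + 0.048500 = 0.285683.
Under a molecular clock d = 2μt, so t = d/(2μ) = 0.285683 / (2 × 0.04) = 3.57 Myr.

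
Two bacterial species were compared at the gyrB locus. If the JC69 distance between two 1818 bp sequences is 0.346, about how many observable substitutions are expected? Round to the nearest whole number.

Invert JC69: p = (3/4)(1 − e^(−4d/3)) = 0.75 × (1 − e^(-0.461333)) = 0.75 × (1 − 0.630443) = 0.277168.
Expected differing sites = pL ≈ 0.277168 × 1818 = 503.891424 ≈ 504.

504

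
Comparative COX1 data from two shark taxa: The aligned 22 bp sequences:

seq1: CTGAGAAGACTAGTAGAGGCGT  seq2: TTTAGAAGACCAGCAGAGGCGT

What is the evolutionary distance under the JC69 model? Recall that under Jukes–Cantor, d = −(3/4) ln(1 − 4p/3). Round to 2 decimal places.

0.21

The sequences differ at 4 of 22 sites (1, 3, 11, 14), so p = 4/22 ≈ 0.181818.
d = −(3/4) ln(1 − 4p/3) = −0.75 ln(1 − 0.242424) = −0.75 ln(0.757576)
  = −0.75 × (-0.277631) = 0.208223 substitutions/site.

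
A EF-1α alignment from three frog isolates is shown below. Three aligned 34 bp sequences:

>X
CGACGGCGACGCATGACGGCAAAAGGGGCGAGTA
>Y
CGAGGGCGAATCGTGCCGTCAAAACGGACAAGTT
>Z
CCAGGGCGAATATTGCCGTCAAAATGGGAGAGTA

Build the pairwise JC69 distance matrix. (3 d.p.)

d(X,Y) = 0.373, d(X,Z) = 0.373, d(Y,Z) = 0.282

X–Y: 10/34 sites differ → p ≈ 0.294118, d = −0.75 ln(1 − 0.392157) = 0.373379 ≈ 0.373.
X–Z: 10/34 sites differ → p ≈ 0.294118, d = −0.75 ln(1 − 0.392157) = 0.373379 ≈ 0.373.
Y–Z: 8/34 sites differ → p ≈ 0.235294, d = −0.75 ln(1 − 0.313725) = 0.282358 ≈ 0.282.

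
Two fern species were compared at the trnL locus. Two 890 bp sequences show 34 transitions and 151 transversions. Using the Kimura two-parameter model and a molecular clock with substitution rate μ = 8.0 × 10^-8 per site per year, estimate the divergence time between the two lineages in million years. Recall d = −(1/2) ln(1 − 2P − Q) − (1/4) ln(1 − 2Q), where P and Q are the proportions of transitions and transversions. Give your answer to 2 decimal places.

P = 34/890 ≈ 0.038202 and Q = 151/890 ≈ 0.169663.
Under the Kimura two-parameter model, d = −½ ln(1 − 2P − Q) − ¼ ln(1 − 2Q).
1 − 2P − Q = 0.753933, giving −½ ln(0.753933) = 0.141226.
1 − 2Q = 0.660674, giving −¼ ln(0.660674) = 0.103624.
d = 0.141226 + 0.103624 = 0.244850.
Under a molecular clock d = 2μt, so t = d/(2μ) = 0.244850 / (2 × 8.0 × 10^-8) = 1.53 million years.

1.53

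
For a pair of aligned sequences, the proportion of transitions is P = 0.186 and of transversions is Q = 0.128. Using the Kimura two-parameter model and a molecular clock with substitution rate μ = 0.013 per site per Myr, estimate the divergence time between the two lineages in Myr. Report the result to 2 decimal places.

16.17

Under the Kimura two-parameter model, d = −½ ln(1 − 2P − Q) − ¼ ln(1 − 2Q).
1 − 2P − Q = 0.5, giving −½ ln(0.5) = 0.346574.
1 − 2Q = 0.744, giving −¼ ln(0.744) = 0.073929.
d = 0.346574 + 0.073929 = 0.420503.
Under a molecular clock d = 2μt, so t = d/(2μ) = 0.420503 / (2 × 0.013) = 16.17 Myr.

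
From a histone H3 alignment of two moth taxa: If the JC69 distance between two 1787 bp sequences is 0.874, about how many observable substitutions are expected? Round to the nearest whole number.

Invert JC69: p = (3/4)(1 − e^(−4d/3)) = 0.75 × (1 − e^(-1.165333)) = 0.75 × (1 − 0.311819) = 0.516136.
Expected differing sites = pL ≈ 0.516136 × 1787 = 922.335032 ≈ 922.

922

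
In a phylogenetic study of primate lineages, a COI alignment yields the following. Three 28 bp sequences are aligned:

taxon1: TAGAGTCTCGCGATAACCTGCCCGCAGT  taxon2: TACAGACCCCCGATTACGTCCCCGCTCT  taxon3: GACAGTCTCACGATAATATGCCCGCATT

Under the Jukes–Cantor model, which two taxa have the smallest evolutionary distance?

taxon1 and taxon3

taxon1–taxon2: 9/28 differ, p = 0.321, d = 0.420.
taxon1–taxon3: 6/28 differ, p = 0.214, d = 0.252.
taxon2–taxon3: 10/28 differ, p = 0.357, d = 0.485.
The smallest distance is between taxon1 and taxon3.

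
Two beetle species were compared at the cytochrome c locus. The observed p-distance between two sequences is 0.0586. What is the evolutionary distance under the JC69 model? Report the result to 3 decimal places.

d = −(3/4) ln(1 − 4p/3) = −0.75 ln(1 − 0.078133) = −0.75 ln(0.921867)
  = −0.75 × (-0.081354) = 0.061016 substitutions/site.

0.061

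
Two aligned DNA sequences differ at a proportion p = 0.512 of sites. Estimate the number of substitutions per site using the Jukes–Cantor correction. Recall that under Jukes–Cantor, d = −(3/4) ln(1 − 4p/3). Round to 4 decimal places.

0.8609

d = −(3/4) ln(1 − 4p/3) = −0.75 ln(1 − 0.682667) = −0.75 ln(0.317333)
  = −0.75 × (-1.147804) = 0.860853 substitutions/site.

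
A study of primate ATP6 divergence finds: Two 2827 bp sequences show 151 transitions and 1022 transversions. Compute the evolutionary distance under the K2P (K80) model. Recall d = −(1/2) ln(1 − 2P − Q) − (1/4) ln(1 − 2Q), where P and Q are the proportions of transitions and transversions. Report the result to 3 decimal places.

P = 151/2827 ≈ 0.053414 and Q = 1022/2827 ≈ 0.361514.
Under the Kimura two-parameter model, d = −½ ln(1 − 2P − Q) − ¼ ln(1 − 2Q).
1 − 2P − Q = 0.531658, giving −½ ln(0.531658) = 0.315877.
1 − 2Q = 0.276972, giving −¼ ln(0.276972) = 0.320960.
d = 0.315877 + 0.320960 = 0.636837.

0.637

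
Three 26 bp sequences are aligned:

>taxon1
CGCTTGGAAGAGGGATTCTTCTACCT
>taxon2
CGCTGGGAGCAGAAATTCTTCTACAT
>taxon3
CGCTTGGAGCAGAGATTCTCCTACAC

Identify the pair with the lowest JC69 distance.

taxon2 and taxon3

taxon1–taxon2: 6/26 differ, p = 0.231, d = 0.276.
taxon1–taxon3: 6/26 differ, p = 0.231, d = 0.276.
taxon2–taxon3: 4/26 differ, p = 0.154, d = 0.172.
The smallest distance is between taxon2 and taxon3.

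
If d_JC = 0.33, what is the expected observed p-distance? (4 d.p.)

0.2670

p = (3/4)(1 − e^(−4d/3)) = 0.75 × (1 − e^(-0.44)) = 0.75 × (1 − 0.644036) = 0.266973.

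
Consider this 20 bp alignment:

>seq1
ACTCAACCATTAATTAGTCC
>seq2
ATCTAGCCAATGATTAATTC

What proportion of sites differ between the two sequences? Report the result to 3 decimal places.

The sequences differ at 8 of 20 positions (sites 2, 3, 4, 6, 10, 12, 17, 19).
p = 8/20 = 0.400.

0.400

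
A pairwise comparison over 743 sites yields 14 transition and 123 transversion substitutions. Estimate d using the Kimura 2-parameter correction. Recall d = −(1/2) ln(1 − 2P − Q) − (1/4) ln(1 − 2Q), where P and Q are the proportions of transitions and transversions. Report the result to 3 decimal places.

0.214

P = 14/743 ≈ 0.018843 and Q = 123/743 ≈ 0.165545.
Under the Kimura two-parameter model, d = −½ ln(1 − 2P − Q) − ¼ ln(1 − 2Q).
1 − 2P − Q = 0.796769, giving −½ ln(0.796769) = 0.113595.
1 − 2Q = 0.66891, giving −¼ ln(0.66891) = 0.100526.
d = 0.113595 + 0.100526 = 0.214121.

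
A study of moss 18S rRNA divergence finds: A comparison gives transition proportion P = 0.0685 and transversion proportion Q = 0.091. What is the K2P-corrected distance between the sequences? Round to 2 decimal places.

Under the Kimura two-parameter model, d = −½ ln(1 − 2P − Q) − ¼ ln(1 − 2Q).
1 − 2P − Q = 0.772, giving −½ ln(0.772) = 0.129385.
1 − 2Q = 0.818, giving −¼ ln(0.818) = 0.050223.
d = 0.129385 + 0.050223 = 0.179608.

0.18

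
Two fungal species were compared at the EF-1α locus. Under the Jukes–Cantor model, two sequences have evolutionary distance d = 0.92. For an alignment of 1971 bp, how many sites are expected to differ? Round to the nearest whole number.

Invert JC69: p = (3/4)(1 − e^(−4d/3)) = 0.75 × (1 − e^(-1.226667)) = 0.75 × (1 − 0.293268) = 0.530049.
Expected differing sites = pL ≈ 0.530049 × 1971 = 1044.726579 ≈ 1045.

1045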